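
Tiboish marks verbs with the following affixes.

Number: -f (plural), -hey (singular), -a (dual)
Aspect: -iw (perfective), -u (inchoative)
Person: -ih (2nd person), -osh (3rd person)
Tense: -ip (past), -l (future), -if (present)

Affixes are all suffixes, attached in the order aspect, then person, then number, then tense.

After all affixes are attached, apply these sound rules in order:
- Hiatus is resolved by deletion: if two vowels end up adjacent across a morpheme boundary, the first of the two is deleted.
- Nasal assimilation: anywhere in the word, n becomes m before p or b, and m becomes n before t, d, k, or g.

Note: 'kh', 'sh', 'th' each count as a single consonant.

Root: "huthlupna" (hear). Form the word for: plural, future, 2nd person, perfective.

huthlupniwihfl

Attach aspect perfective -iw → huthlupnaiw.
Attach person 2nd person -ih → huthlupnaiwih.
Attach number plural -f → huthlupnaiwihf.
Attach tense future -l → huthlupnaiwihfl.
Apply vowel deletion: huthlupnaiwihfl → huthlupniwihfl.
Nasal assimilation: no change.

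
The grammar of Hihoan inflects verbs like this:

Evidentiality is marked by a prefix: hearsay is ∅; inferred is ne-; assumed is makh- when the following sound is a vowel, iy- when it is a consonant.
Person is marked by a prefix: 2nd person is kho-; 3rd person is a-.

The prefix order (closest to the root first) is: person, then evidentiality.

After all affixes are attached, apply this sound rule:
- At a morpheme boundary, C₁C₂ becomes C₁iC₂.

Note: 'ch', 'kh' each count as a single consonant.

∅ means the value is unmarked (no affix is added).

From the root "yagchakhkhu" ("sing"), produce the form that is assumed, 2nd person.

Attach person 2nd person kho- → khoyagchakhkhu.
Attach evidentiality assumed iy- (before consonant 'kh') → iykhoyagchakhkhu.
Apply epenthesis: iykhoyagchakhkhu → iyikhoyagchakhkhu.

iyikhoyagchakhkhu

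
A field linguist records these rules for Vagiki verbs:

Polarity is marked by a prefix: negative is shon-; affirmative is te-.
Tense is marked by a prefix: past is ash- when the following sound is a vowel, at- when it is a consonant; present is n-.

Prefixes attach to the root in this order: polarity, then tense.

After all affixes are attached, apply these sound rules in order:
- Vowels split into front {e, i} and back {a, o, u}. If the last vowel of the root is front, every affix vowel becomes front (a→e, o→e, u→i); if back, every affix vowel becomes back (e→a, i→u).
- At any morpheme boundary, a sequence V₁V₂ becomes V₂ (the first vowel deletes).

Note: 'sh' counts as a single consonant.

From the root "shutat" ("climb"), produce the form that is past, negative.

atshonshutat

Attach polarity negative shon- → shonshutat.
Attach tense past at- (before consonant 'sh') → atshonshutat.
Vowel harmony: no change.
Vowel deletion: no change.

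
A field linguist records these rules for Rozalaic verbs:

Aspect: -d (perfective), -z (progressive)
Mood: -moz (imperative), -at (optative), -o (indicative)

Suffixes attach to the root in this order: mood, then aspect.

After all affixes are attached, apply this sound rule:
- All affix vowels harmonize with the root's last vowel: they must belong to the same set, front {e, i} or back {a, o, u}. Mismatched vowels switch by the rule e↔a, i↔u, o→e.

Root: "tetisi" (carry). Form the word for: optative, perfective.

Attach mood optative -at → tetisiat.
Attach aspect perfective -d → tetisiatd.
Apply vowel harmony: tetisiatd → tetisietd.

tetisietd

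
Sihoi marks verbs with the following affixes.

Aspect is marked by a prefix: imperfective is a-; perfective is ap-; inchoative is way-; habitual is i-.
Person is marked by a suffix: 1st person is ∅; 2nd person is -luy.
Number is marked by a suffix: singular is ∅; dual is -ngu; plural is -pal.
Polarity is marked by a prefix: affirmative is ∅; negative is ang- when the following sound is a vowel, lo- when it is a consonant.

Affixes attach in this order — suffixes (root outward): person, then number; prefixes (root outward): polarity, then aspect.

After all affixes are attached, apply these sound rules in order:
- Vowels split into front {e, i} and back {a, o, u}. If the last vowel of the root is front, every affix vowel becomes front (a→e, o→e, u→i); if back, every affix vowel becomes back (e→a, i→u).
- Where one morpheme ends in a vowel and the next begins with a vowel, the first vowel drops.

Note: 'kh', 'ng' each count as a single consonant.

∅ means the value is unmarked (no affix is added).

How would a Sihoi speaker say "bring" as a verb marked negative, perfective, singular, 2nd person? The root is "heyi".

Attach person 2nd person -luy → heyiluy.
Attach polarity negative lo- (before consonant 'h') → loheyiluy.
Attach aspect perfective ap- → aploheyiluy.
number = singular: zero marking, form stays aploheyiluy.
Apply vowel harmony: aploheyiluy → epleheyiliy.
Vowel deletion: no change.

epleheyiliy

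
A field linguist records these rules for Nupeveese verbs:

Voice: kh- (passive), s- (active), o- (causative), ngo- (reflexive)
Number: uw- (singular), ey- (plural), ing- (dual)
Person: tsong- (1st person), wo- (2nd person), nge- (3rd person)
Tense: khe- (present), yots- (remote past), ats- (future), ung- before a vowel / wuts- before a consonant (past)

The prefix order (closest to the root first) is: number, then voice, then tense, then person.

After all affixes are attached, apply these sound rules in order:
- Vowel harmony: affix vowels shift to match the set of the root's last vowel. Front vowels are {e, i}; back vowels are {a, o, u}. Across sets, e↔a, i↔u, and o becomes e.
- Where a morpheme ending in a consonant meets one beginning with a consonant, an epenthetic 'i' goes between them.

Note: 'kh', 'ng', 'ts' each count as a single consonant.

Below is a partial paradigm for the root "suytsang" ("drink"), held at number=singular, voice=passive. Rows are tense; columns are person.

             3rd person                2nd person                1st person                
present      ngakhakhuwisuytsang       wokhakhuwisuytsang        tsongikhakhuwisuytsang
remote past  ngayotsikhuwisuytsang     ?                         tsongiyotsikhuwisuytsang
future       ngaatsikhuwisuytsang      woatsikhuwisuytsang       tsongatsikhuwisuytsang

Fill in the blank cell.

Attach number singular uw- → uwsuytsang.
Attach voice passive kh- → khuwsuytsang.
Attach tense remote past yots- → yotskhuwsuytsang.
Attach person 2nd person wo- → woyotskhuwsuytsang.
Vowel harmony: no change.
Apply epenthesis: woyotskhuwsuytsang → woyotsikhuwisuytsang.

woyotsikhuwisuytsang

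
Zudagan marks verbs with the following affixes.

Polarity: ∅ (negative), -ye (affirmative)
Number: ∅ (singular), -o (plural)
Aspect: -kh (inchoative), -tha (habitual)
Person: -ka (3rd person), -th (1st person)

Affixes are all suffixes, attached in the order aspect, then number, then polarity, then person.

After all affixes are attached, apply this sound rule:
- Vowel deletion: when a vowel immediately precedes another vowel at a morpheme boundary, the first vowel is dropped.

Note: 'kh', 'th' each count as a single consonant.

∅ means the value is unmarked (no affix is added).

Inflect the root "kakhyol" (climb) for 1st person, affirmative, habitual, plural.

kakhyolthoyeth

Attach aspect habitual -tha → kakhyoltha.
Attach number plural -o → kakhyolthao.
Attach polarity affirmative -ye → kakhyolthaoye.
Attach person 1st person -th → kakhyolthaoyeth.
Apply vowel deletion: kakhyolthaoyeth → kakhyolthoyeth.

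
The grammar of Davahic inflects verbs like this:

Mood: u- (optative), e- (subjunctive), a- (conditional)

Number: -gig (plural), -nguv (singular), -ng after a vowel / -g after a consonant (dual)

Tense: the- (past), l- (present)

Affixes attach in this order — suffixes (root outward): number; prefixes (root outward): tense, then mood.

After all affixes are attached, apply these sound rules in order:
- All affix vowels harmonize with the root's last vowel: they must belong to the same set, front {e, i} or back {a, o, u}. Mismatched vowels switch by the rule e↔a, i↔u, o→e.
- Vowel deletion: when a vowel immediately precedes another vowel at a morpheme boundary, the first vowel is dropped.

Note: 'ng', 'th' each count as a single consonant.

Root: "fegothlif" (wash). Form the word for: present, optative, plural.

ilfegothlifgig

Attach tense present l- → lfegothlif.
Attach mood optative u- → ulfegothlif.
Attach number plural -gig → ulfegothlifgig.
Apply vowel harmony: ulfegothlifgig → ilfegothlifgig.
Vowel deletion: no change.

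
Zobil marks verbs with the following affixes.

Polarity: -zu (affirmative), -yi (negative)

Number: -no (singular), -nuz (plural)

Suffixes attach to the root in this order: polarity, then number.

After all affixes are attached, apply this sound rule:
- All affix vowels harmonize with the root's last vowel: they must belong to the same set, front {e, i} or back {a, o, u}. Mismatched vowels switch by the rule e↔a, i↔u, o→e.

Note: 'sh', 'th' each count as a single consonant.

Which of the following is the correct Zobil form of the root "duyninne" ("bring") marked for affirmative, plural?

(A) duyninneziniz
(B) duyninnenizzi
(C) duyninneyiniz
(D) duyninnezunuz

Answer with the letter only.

A

Attach polarity affirmative -zu → duyninnezu.
Attach number plural -nuz → duyninnezunuz.
Apply vowel harmony: duyninnezunuz → duyninneziniz.
So the correct form is duyninneziniz, option (A).
(B) duyninnenizzi is wrong: it has the affixes in the wrong order.
(D) duyninnezunuz is wrong: it fails to apply the sound rule(s).
(C) duyninneyiniz is wrong: it uses negative instead of affirmative for polarity.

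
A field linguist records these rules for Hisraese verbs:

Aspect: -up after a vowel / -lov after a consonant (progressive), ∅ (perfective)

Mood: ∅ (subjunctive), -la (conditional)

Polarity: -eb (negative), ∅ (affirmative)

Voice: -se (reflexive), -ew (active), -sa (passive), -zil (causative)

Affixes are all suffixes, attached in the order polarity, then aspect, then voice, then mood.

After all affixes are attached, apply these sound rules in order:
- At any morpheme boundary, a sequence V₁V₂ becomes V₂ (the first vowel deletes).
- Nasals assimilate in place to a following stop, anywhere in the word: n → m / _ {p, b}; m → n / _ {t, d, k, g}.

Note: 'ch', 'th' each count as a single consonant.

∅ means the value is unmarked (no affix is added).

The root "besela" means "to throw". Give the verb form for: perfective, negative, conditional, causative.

Attach polarity negative -eb → beselaeb.
aspect = perfective: zero marking, form stays beselaeb.
Attach voice causative -zil → beselaebzil.
Attach mood conditional -la → beselaebzilla.
Apply vowel deletion: beselaebzilla → beselebzilla.
Nasal assimilation: no change.

beselebzilla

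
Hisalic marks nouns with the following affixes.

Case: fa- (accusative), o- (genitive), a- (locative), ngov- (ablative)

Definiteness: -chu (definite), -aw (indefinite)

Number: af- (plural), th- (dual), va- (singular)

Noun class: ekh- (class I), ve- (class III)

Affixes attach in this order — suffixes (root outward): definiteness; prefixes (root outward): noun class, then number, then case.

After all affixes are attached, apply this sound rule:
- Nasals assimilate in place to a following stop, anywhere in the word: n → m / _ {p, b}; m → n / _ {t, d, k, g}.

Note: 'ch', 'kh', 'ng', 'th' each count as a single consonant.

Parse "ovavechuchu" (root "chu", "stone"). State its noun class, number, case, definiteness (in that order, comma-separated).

class III, singular, genitive, definite

Segment: o-va-ve-chu-chu.
noun class: ve- → class III.
number: va- → singular.
case: o- → genitive.
definiteness: -chu → definite.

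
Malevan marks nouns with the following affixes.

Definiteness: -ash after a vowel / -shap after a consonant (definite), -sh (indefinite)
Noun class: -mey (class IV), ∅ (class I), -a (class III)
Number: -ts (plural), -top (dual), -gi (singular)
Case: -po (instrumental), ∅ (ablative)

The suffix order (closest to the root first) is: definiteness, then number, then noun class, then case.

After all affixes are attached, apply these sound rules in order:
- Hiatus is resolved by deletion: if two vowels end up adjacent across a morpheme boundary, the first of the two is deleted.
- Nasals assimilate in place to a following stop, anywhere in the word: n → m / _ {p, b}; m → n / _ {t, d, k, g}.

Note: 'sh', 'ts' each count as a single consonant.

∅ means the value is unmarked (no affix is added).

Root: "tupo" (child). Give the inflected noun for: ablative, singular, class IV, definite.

tupashgimey

Attach definiteness definite -ash (after vowel 'o') → tupoash.
Attach number singular -gi → tupoashgi.
Attach noun class class IV -mey → tupoashgimey.
case = ablative: zero marking, form stays tupoashgimey.
Apply vowel deletion: tupoashgimey → tupashgimey.
Nasal assimilation: no change.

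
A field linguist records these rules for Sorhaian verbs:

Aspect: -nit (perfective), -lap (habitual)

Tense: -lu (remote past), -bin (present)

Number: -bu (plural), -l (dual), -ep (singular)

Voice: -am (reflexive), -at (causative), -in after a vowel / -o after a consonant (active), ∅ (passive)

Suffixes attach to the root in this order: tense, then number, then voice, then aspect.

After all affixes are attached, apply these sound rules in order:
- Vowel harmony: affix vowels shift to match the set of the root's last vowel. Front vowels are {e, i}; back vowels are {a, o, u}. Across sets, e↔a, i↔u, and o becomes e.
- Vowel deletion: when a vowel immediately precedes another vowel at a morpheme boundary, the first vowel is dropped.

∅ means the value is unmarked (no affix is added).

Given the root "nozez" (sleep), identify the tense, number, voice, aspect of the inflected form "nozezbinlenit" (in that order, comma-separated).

present, dual, active, perfective

Segment: nozez-bin-l-o-nit.
tense: -bin → present.
number: -l → dual.
voice: -in/o → active.
aspect: -nit → perfective.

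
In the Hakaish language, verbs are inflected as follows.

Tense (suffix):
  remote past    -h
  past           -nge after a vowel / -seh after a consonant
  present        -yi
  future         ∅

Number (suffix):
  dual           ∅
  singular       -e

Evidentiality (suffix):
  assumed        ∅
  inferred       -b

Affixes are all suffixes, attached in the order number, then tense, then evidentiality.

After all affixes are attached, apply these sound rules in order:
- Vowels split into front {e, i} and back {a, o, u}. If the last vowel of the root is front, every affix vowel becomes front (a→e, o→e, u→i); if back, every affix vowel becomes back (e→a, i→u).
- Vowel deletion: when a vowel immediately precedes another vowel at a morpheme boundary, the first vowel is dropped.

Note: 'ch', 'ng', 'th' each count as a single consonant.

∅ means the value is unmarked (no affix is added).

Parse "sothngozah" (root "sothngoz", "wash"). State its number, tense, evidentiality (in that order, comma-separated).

Segment: sothngoz-e-h.
number: -e → singular.
tense: -h → remote past.
evidentiality: ∅ → assumed.

singular, remote past, assumed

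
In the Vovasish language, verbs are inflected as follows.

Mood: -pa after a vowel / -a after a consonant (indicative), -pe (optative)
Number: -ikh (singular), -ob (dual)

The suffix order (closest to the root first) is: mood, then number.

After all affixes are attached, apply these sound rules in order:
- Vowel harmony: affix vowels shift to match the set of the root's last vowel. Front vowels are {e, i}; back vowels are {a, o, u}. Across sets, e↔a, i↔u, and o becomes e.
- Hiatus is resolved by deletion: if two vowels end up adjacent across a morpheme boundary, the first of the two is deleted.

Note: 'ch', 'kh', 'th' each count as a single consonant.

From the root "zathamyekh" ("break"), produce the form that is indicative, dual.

Attach mood indicative -a (after consonant 'kh') → zathamyekha.
Attach number dual -ob → zathamyekhaob.
Apply vowel harmony: zathamyekhaob → zathamyekheeb.
Apply vowel deletion: zathamyekheeb → zathamyekheb.

zathamyekheb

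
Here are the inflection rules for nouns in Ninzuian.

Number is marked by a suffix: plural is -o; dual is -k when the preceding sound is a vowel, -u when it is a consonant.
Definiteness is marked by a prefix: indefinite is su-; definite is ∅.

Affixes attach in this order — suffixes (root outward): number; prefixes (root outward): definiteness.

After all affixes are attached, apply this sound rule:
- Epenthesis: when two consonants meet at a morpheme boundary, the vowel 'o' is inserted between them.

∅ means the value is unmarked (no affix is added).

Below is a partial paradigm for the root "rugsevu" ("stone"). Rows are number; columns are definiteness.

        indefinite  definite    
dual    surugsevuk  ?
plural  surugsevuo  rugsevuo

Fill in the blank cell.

Attach number dual -k (after vowel 'u') → rugsevuk.
definiteness = definite: zero marking, form stays rugsevuk.
Epenthesis: no change.

rugsevuk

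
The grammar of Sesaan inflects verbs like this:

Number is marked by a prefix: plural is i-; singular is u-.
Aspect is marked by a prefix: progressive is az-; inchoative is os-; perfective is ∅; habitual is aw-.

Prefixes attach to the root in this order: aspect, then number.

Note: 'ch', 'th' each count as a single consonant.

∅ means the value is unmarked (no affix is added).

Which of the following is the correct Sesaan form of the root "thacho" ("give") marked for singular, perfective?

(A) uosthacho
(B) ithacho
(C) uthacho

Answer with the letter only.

C

aspect = perfective: zero marking, form stays thacho.
Attach number singular u- → uthacho.
So the correct form is uthacho, option (C).
(A) uosthacho is wrong: it uses inchoative instead of perfective for aspect.
(B) ithacho is wrong: it uses plural instead of singular for number.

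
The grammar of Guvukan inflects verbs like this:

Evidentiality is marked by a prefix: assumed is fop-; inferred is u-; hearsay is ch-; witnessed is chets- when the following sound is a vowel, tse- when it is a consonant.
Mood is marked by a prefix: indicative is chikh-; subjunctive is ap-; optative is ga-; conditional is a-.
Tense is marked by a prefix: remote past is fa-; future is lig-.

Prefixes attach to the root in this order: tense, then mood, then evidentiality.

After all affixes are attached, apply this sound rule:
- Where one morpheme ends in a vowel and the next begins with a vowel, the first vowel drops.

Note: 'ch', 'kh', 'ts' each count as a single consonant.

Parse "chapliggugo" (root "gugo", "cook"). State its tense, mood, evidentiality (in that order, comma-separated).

Segment: ch-ap-lig-gugo.
tense: lig- → future.
mood: ap- → subjunctive.
evidentiality: ch- → hearsay.

future, subjunctive, hearsay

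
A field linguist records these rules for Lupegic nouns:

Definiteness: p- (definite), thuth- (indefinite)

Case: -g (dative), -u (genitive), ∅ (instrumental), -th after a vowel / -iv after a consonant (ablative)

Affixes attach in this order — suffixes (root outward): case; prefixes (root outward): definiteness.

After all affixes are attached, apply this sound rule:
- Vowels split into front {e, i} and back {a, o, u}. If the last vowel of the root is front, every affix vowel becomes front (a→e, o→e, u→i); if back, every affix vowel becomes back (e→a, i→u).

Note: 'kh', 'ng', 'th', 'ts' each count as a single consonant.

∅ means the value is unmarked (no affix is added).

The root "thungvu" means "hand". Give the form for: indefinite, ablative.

Attach definiteness indefinite thuth- → thuththungvu.
Attach case ablative -th (after vowel 'u') → thuththungvuth.
Vowel harmony: no change.

thuththungvuth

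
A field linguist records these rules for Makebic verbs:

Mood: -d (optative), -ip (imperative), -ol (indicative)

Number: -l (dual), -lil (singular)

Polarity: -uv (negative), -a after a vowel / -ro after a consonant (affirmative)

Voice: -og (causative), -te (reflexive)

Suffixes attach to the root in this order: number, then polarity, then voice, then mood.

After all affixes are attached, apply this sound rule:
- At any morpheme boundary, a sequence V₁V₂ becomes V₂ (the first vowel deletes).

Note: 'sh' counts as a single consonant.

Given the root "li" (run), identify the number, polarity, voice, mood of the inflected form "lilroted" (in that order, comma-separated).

Segment: li-l-ro-te-d.
number: -l → dual.
polarity: -a/ro → affirmative.
voice: -te → reflexive.
mood: -d → optative.

dual, affirmative, reflexive, optative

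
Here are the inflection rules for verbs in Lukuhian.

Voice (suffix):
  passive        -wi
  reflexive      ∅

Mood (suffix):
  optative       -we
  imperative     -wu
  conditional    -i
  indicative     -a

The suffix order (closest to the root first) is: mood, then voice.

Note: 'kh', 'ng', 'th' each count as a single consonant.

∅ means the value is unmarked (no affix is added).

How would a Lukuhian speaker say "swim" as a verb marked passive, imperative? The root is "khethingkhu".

Attach mood imperative -wu → khethingkhuwu.
Attach voice passive -wi → khethingkhuwuwi.

khethingkhuwuwi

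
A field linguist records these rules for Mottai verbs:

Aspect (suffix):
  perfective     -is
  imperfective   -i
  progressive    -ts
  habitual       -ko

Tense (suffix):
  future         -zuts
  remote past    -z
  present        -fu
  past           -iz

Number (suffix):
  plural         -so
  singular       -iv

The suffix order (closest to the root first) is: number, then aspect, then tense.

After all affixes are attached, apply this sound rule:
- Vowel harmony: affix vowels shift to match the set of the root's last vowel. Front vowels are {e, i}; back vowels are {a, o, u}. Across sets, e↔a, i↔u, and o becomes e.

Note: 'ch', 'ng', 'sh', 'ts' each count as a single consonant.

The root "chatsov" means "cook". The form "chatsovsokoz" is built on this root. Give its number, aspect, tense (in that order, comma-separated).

plural, habitual, remote past

Segment: chatsov-so-ko-z.
number: -so → plural.
aspect: -ko → habitual.
tense: -z → remote past.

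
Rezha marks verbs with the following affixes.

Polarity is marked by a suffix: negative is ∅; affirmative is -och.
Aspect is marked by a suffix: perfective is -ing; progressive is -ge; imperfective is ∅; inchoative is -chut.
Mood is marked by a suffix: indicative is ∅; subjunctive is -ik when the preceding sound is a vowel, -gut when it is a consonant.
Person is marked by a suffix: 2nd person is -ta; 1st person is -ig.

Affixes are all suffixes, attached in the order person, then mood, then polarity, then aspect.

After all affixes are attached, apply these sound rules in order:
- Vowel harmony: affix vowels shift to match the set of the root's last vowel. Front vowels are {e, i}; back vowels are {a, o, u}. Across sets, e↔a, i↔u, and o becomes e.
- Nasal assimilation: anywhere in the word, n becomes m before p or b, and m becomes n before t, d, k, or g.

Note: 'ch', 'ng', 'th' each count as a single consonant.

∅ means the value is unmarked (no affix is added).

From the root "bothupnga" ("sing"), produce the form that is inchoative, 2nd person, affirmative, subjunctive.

Attach person 2nd person -ta → bothupngata.
Attach mood subjunctive -ik (after vowel 'a') → bothupngataik.
Attach polarity affirmative -och → bothupngataikoch.
Attach aspect inchoative -chut → bothupngataikochchut.
Apply vowel harmony: bothupngataikochchut → bothupngataukochchut.
Nasal assimilation: no change.

bothupngataukochchut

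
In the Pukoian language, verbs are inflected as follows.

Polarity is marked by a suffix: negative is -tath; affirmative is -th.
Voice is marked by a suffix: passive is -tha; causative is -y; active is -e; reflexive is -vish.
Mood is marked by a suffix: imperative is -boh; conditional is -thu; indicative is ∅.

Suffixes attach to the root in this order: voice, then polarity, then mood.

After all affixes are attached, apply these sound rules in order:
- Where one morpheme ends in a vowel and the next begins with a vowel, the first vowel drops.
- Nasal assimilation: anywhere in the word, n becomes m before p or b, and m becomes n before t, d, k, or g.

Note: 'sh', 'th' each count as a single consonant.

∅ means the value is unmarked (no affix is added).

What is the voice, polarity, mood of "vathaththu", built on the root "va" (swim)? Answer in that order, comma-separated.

passive, affirmative, conditional

Segment: va-tha-th-thu.
voice: -tha → passive.
polarity: -th → affirmative.
mood: -thu → conditional.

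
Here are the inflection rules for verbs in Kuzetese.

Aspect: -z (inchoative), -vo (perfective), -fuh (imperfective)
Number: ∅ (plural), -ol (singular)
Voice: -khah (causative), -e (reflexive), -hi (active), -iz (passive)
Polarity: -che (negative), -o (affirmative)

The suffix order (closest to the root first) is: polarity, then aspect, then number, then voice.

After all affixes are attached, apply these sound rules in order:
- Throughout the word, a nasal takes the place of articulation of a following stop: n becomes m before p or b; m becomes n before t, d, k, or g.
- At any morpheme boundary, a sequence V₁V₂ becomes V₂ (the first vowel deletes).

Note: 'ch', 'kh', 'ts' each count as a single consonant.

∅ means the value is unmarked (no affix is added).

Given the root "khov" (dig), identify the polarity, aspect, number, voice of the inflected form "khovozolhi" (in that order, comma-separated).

Segment: khov-o-z-ol-hi.
polarity: -o → affirmative.
aspect: -z → inchoative.
number: -ol → singular.
voice: -hi → active.

affirmative, inchoative, singular, active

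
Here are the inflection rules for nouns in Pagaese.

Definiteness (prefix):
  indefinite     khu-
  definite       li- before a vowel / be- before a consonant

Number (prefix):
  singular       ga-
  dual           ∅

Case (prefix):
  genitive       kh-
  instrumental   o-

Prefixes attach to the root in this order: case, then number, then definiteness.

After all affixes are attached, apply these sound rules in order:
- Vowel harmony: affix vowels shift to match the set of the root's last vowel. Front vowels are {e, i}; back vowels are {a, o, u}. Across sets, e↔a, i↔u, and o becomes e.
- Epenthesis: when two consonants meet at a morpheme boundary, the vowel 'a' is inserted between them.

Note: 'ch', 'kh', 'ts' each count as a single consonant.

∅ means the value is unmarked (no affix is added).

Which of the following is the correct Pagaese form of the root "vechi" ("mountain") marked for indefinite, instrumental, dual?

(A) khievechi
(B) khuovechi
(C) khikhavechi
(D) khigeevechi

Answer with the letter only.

A

Attach case instrumental o- → ovechi.
number = dual: zero marking, form stays ovechi.
Attach definiteness indefinite khu- → khuovechi.
Apply vowel harmony: khuovechi → khievechi.
Epenthesis: no change.
So the correct form is khievechi, option (A).
(B) khuovechi is wrong: it fails to apply the sound rule(s).
(C) khikhavechi is wrong: it uses genitive instead of instrumental for case.
(D) khigeevechi is wrong: it uses singular instead of dual for number.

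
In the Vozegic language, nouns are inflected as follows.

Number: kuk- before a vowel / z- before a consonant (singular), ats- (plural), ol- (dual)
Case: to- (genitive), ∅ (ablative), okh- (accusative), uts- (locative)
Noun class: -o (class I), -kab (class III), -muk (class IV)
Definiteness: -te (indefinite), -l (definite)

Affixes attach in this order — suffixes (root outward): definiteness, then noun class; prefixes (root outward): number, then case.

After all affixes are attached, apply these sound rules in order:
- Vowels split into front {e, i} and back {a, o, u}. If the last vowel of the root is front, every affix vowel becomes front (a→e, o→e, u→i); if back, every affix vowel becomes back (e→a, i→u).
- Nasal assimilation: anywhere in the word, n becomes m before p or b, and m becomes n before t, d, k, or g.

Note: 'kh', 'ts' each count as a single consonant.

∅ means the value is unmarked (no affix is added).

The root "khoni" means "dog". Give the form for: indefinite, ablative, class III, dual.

Attach definiteness indefinite -te → khonite.
Attach noun class class III -kab → khonitekab.
Attach number dual ol- → olkhonitekab.
case = ablative: zero marking, form stays olkhonitekab.
Apply vowel harmony: olkhonitekab → elkhonitekeb.
Nasal assimilation: no change.

elkhonitekeb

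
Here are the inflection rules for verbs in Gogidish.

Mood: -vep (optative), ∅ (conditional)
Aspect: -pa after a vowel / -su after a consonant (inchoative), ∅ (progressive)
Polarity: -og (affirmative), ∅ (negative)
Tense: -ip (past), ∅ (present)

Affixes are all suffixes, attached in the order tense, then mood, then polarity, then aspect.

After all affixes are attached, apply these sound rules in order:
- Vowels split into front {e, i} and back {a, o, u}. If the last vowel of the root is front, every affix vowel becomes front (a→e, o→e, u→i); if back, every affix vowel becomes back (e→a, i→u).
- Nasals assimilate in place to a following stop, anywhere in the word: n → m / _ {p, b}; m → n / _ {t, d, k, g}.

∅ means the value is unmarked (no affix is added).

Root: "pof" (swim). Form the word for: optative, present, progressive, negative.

pofvap

tense = present: zero marking, form stays pof.
Attach mood optative -vep → pofvep.
polarity = negative: zero marking, form stays pofvep.
aspect = progressive: zero marking, form stays pofvep.
Apply vowel harmony: pofvep → pofvap.
Nasal assimilation: no change.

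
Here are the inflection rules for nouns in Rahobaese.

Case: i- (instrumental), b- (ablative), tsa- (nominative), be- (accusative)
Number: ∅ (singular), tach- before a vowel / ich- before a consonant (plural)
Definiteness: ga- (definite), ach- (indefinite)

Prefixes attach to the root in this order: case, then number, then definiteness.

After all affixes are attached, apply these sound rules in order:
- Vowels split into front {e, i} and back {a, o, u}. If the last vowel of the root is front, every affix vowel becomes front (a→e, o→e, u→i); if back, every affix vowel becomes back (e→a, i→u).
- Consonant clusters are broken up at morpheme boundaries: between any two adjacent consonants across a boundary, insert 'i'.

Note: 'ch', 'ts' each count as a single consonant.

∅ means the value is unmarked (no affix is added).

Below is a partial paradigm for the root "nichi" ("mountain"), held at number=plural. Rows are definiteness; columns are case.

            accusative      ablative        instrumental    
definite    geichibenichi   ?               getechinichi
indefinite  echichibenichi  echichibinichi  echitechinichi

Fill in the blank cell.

geichibinichi

Attach case ablative b- → bnichi.
Attach number plural ich- (before consonant 'b') → ichbnichi.
Attach definiteness definite ga- → gaichbnichi.
Apply vowel harmony: gaichbnichi → geichbnichi.
Apply epenthesis: geichbnichi → geichibinichi.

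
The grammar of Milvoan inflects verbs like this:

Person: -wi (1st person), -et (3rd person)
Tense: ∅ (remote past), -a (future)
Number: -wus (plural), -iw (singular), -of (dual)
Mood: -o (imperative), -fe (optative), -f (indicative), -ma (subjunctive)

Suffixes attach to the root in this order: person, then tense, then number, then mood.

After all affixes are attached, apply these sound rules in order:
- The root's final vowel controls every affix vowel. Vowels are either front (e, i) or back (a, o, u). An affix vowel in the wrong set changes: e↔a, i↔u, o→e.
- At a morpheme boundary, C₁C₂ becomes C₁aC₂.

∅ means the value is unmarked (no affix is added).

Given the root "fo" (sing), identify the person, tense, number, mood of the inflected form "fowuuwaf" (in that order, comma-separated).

Segment: fo-wi-iw-f.
person: -wi → 1st person.
tense: ∅ → remote past.
number: -iw → singular.
mood: -f → indicative.

1st person, remote past, singular, indicative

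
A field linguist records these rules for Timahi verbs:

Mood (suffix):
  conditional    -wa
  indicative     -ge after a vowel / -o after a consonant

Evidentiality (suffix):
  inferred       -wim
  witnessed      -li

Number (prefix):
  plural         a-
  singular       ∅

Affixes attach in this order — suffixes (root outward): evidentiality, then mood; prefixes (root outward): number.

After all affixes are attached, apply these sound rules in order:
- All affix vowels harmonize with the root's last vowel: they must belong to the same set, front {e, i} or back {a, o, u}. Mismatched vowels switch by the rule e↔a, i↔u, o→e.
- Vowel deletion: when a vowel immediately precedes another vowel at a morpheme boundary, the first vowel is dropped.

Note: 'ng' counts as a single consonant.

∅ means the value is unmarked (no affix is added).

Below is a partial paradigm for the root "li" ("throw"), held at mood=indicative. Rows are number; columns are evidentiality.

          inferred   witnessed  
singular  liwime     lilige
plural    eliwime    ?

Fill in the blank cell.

elilige

Attach evidentiality witnessed -li → lili.
Attach number plural a- → alili.
Attach mood indicative -ge (after vowel 'i') → alilige.
Apply vowel harmony: alilige → elilige.
Vowel deletion: no change.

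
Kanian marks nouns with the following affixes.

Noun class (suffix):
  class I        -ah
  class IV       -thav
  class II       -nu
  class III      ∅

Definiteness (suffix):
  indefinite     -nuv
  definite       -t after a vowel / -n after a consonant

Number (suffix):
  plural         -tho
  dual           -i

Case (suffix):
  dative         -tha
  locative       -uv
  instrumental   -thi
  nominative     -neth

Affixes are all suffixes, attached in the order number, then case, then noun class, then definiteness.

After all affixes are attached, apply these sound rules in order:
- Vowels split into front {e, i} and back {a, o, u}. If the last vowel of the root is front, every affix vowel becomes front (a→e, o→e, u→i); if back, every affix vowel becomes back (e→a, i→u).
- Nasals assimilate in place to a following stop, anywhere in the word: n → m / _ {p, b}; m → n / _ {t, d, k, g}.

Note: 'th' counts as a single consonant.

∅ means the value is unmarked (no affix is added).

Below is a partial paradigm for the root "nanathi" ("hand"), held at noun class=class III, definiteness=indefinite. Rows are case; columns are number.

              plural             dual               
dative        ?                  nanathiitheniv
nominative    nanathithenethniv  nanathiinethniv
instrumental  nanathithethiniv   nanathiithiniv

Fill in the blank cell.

nanathithetheniv

Attach number plural -tho → nanathitho.
Attach case dative -tha → nanathithotha.
noun class = class III: zero marking, form stays nanathithotha.
Attach definiteness indefinite -nuv → nanathithothanuv.
Apply vowel harmony: nanathithothanuv → nanathithetheniv.
Nasal assimilation: no change.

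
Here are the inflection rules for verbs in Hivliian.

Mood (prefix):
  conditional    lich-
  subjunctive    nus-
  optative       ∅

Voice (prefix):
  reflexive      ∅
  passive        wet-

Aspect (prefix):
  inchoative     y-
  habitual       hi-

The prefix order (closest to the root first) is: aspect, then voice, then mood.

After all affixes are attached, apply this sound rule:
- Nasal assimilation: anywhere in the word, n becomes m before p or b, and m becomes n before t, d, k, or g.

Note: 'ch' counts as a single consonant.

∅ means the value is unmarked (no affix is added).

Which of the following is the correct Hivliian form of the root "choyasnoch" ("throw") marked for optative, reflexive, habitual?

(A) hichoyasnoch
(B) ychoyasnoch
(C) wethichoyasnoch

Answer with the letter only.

Attach aspect habitual hi- → hichoyasnoch.
voice = reflexive: zero marking, form stays hichoyasnoch.
mood = optative: zero marking, form stays hichoyasnoch.
Nasal assimilation: no change.
So the correct form is hichoyasnoch, option (A).
(C) wethichoyasnoch is wrong: it uses passive instead of reflexive for voice.
(B) ychoyasnoch is wrong: it uses inchoative instead of habitual for aspect.

A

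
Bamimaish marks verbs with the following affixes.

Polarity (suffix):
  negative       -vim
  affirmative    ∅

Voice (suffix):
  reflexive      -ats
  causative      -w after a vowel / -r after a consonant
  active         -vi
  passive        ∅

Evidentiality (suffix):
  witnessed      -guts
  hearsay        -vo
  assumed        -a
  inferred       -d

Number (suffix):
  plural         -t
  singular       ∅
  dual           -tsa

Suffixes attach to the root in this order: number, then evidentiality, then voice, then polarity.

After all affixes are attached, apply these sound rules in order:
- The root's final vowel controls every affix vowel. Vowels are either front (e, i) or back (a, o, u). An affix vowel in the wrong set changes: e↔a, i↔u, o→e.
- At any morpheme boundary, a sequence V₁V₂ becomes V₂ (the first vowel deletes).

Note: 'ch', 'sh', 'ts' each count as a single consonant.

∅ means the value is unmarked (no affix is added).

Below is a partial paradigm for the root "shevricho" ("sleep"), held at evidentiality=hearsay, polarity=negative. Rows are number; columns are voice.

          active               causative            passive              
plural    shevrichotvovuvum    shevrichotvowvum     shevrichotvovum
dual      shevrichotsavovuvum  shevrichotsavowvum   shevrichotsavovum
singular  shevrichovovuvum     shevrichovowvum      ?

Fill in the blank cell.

shevrichovovum

number = singular: zero marking, form stays shevricho.
Attach evidentiality hearsay -vo → shevrichovo.
voice = passive: zero marking, form stays shevrichovo.
Attach polarity negative -vim → shevrichovovim.
Apply vowel harmony: shevrichovovim → shevrichovovum.
Vowel deletion: no change.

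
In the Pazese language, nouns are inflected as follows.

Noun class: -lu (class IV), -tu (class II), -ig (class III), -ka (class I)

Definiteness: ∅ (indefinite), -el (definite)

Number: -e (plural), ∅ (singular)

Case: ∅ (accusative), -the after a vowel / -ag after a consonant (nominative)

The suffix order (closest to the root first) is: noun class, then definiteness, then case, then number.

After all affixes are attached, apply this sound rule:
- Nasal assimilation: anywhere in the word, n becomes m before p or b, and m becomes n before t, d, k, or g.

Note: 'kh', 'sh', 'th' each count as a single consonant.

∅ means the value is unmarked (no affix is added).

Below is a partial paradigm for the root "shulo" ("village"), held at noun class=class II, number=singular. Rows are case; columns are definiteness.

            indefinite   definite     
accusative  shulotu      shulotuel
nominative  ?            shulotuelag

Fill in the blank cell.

shulotuthe

Attach noun class class II -tu → shulotu.
definiteness = indefinite: zero marking, form stays shulotu.
Attach case nominative -the (after vowel 'u') → shulotuthe.
number = singular: zero marking, form stays shulotuthe.
Nasal assimilation: no change.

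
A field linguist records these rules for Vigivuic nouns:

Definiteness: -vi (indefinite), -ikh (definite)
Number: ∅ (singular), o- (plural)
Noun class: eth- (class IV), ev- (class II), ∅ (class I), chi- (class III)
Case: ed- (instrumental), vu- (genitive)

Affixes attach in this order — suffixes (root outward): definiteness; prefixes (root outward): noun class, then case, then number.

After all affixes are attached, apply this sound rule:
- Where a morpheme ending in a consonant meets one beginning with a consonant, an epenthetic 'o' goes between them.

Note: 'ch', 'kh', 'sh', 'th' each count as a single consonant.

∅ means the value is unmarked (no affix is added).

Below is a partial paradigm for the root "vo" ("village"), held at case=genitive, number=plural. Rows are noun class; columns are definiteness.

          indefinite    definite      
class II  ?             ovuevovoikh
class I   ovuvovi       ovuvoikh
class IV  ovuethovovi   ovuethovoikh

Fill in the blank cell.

ovuevovovi

Attach definiteness indefinite -vi → vovi.
Attach noun class class II ev- → evvovi.
Attach case genitive vu- → vuevvovi.
Attach number plural o- → ovuevvovi.
Apply epenthesis: ovuevvovi → ovuevovovi.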